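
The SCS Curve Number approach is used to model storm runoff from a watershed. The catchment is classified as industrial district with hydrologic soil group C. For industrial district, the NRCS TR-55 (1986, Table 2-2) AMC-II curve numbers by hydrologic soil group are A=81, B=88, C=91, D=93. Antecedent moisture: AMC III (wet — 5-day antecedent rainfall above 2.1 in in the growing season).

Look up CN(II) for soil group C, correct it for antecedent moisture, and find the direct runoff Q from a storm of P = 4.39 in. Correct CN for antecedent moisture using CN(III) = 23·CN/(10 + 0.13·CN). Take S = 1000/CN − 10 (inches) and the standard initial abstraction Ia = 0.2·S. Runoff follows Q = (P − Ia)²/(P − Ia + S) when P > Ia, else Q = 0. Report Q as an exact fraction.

NRCS table: industrial district, soil group C → CN(II) = 91
Wet (AMC III): CN(III) = 23·91/(10 + 0.13·91) = 2093/(2183/100) = 209300/2183 ≈ 95.877
S = 1000/(209300/2183) − 10 = 900/2093 in ≈ 0.430 in
Ia = 0.2·(900/2093) = 180/2093 in ≈ 0.086 in
Since P=4.390 > Ia=0.086: effective rainfall P−Ia = 900827/209300 in
Q = (900827/209300)²/((900827/209300) + 900/2093) = (811489283929/43806490000)/(990827/209300) = 811489283929/207380091100 in ≈ 3.913 in

Q = 811489283929/207380091100 in ≈ 3.913 in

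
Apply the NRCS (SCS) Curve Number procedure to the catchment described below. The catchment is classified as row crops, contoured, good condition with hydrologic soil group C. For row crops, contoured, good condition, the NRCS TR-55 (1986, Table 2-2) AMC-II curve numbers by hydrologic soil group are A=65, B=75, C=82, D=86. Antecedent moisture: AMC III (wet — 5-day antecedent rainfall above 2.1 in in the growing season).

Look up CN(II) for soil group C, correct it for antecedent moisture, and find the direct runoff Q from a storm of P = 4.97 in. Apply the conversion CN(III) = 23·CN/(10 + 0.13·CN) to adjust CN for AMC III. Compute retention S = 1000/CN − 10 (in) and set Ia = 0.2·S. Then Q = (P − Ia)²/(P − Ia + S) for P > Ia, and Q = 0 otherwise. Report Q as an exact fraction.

Q = 203104350241/50985275300 in ≈ 3.984 in

NRCS table: row crops, contoured, good condition, soil group C → CN(II) = 82
Wet (AMC III): CN(III) = 23·82/(10 + 0.13·82) = 1886/(1033/50) = 94300/1033 ≈ 91.288
S = 1000/(94300/1033) − 10 = 900/943 in ≈ 0.954 in
Initial abstraction Ia = S/5 = (900/943)/5 = 180/943 ≈ 0.191 in
P − Ia = 4.970 − 0.191 = 450671/94300 ≈ 4.779 in (> 0, runoff occurs)
Runoff Q = (P−Ia)²/(P−Ia+S) = (4.779)²/(4.779+0.954) = 203104350241/50985275300 ≈ 3.984 in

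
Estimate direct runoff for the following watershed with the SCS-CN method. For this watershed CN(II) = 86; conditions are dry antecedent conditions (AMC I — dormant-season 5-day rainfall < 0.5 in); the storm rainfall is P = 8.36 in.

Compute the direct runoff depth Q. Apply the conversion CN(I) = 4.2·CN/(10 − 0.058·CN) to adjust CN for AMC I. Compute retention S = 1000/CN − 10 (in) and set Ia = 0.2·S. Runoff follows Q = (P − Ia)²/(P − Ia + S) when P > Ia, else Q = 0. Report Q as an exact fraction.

Dry (AMC I): CN(I) = 4.2·86/(10 − 0.058·86) = (1806/5)/(1253/250) = 12900/179 ≈ 72.067
Retention S: 1000/CN − 10 with CN=72.067 → S = 500/129 ≈ 3.876 in
Ia = 0.2·(500/129) = 100/129 in ≈ 0.775 in
Since P=8.360 > Ia=0.775: effective rainfall P−Ia = 24461/3225 in
Q: (24461/3225)² ÷ (36961/3225) = 598340521/119199225 in (≈ 5.020 in)

Q = 598340521/119199225 in ≈ 5.020 in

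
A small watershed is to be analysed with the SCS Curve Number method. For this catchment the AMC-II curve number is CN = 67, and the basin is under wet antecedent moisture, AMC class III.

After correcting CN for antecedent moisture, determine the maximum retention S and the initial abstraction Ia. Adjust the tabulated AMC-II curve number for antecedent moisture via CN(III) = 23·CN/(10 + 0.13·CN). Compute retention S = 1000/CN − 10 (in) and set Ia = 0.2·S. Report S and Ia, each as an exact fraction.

CN(III) from CN(II)=67: (23·67)/(10 + 0.13·67) = 154100/1871 ≈ 82.362
S = 1000/(154100/1871) − 10 = 3300/1541 in ≈ 2.141 in
Ia = 0.2·(3300/1541) = 660/1541 in ≈ 0.428 in

S = 3300/1541 in ≈ 2.141 in; Ia = 660/1541 in ≈ 0.428 in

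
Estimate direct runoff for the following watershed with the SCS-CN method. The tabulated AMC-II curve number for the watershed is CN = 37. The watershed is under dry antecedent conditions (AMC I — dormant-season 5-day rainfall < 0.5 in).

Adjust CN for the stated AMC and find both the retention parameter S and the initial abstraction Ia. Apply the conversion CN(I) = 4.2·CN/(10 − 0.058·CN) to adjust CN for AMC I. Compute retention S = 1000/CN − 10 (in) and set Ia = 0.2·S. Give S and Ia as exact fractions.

S = 1500/37 in ≈ 40.541 in; Ia = 300/37 in ≈ 8.108 in

CN(I) from CN(II)=37: (4.2·37)/(10 − 0.058·37) = 3700/187 ≈ 19.786
Max retention: S = 1000/(3700/187) − 10 = 1500/37 in (≈ 40.541 in)
Ia = 0.2S: 0.2·40.541 = 8.108 in (exactly 300/37)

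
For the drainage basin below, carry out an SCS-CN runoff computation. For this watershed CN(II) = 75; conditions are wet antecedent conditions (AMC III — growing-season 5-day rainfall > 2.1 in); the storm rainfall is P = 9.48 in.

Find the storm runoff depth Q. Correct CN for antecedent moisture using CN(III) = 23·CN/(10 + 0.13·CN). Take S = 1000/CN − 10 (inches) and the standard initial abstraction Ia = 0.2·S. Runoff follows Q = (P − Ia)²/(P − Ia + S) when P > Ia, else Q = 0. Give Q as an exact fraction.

Adjust CN=75 to AMC III: 23·75/(10 + 0.13·75) → 1725 ÷ (79/4) = 6900/79 ≈ 87.342
S = 1000/(6900/79) − 10 = 100/69 in ≈ 1.449 in
Initial abstraction Ia = S/5 = (100/69)/5 = 20/69 ≈ 0.290 in
Since P=9.480 > Ia=0.290: effective rainfall P−Ia = 15853/1725 in
Q: (15853/1725)² ÷ (18353/1725) = 251317609/31658925 in (≈ 7.938 in)

Q = 251317609/31658925 in ≈ 7.938 in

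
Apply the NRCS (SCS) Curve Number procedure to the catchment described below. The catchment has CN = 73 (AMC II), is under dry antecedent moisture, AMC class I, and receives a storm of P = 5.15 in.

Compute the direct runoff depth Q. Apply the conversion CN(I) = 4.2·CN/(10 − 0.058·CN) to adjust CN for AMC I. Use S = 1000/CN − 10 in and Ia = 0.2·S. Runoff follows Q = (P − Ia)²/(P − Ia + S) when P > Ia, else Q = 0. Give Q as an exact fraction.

CN(I) from CN(II)=73: (4.2·73)/(10 − 0.058·73) = 51100/961 ≈ 53.174
Retention S: 1000/CN − 10 with CN=53.174 → S = 4500/511 ≈ 8.806 in
Initial abstraction Ia = S/5 = (4500/511)/5 = 900/511 ≈ 1.761 in
Excess rainfall: 5.150 − 1.761 = 3.389 in; P > Ia so Q > 0
Runoff Q = (P−Ia)²/(P−Ia+S) = (3.389)²/(3.389+8.806) = 1199444689/1273749260 ≈ 0.942 in

Q = 1199444689/1273749260 in ≈ 0.942 in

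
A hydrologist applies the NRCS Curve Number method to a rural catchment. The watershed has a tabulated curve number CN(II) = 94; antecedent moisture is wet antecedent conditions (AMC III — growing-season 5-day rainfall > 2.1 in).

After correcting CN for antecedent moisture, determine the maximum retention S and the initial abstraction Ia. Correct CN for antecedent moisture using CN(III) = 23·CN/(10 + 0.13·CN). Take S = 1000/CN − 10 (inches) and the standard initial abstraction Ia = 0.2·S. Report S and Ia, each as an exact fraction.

Wet (AMC III): CN(III) = 23·94/(10 + 0.13·94) = 2162/(1111/50) = 108100/1111 ≈ 97.300
Max retention: S = 1000/(108100/1111) − 10 = 300/1081 in (≈ 0.278 in)
Ia = 0.2·(300/1081) = 60/1081 in ≈ 0.056 in

S = 300/1081 in ≈ 0.278 in; Ia = 60/1081 in ≈ 0.056 in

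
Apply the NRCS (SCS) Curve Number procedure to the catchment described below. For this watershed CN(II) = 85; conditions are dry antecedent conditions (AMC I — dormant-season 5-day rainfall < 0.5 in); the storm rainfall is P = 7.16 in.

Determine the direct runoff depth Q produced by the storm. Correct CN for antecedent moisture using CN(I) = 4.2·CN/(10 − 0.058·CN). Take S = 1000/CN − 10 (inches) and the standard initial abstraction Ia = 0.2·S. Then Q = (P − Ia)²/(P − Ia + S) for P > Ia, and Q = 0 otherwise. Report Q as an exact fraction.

Q = 353477601/93120475 in ≈ 3.796 in

Adjust CN=85 to AMC I: 4.2·85/(10 − 0.058·85) → 357 ÷ (507/100) = 11900/169 ≈ 70.414
Retention S: 1000/CN − 10 with CN=70.414 → S = 500/119 ≈ 4.202 in
Ia = 0.2S: 0.2·4.202 = 0.840 in (exactly 100/119)
P − Ia = 7.160 − 0.840 = 18801/2975 ≈ 6.320 in (> 0, runoff occurs)
Runoff Q = (P−Ia)²/(P−Ia+S) = (6.320)²/(6.320+4.202) = 353477601/93120475 ≈ 3.796 in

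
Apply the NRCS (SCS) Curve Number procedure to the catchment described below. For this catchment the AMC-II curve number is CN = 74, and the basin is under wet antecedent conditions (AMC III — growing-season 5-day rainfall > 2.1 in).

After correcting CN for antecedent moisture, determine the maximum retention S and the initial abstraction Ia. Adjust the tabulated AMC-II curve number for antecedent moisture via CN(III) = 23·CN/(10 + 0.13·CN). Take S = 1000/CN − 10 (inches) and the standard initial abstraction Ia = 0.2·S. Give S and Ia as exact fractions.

CN(III) from CN(II)=74: (23·74)/(10 + 0.13·74) = 85100/981 ≈ 86.748
Max retention: S = 1000/(85100/981) − 10 = 1300/851 in (≈ 1.528 in)
Ia = 0.2·(1300/851) = 260/851 in ≈ 0.306 in

S = 1300/851 in ≈ 1.528 in; Ia = 260/851 in ≈ 0.306 in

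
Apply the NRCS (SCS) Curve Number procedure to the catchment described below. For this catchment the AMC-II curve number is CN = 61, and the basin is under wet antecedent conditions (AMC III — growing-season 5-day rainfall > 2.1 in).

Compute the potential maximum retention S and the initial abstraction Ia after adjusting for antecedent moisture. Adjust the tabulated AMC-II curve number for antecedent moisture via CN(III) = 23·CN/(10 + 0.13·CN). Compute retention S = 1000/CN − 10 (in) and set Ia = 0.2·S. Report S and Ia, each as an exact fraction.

S = 3900/1403 in ≈ 2.780 in; Ia = 780/1403 in ≈ 0.556 in

Adjust CN=61 to AMC III: 23·61/(10 + 0.13·61) → 1403 ÷ (1793/100) = 140300/1793 ≈ 78.249
Retention S: 1000/CN − 10 with CN=78.249 → S = 3900/1403 ≈ 2.780 in
Ia = 0.2S: 0.2·2.780 = 0.556 in (exactly 780/1403)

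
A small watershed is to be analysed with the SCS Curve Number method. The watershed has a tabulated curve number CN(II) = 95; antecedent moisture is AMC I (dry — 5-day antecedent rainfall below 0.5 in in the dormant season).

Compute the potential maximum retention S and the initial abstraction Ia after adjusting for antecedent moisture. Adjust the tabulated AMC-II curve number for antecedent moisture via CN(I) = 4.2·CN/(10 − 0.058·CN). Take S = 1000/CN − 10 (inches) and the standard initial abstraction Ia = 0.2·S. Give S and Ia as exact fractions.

S = 500/399 in ≈ 1.253 in; Ia = 100/399 in ≈ 0.251 in

CN(I) from CN(II)=95: (4.2·95)/(10 − 0.058·95) = 39900/449 ≈ 88.864
S = 1000/(39900/449) − 10 = 500/399 in ≈ 1.253 in
Ia = 0.2S: 0.2·1.253 = 0.251 in (exactly 100/399)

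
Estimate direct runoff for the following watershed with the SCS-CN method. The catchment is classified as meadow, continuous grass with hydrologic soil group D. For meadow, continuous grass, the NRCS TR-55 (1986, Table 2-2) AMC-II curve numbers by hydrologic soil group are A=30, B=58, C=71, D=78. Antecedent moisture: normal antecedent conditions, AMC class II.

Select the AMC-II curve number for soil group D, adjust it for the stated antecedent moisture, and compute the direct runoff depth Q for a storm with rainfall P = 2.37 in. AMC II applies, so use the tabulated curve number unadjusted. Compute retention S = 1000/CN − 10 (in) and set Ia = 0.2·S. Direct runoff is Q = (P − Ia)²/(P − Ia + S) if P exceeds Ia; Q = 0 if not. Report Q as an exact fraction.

NRCS table: meadow, continuous grass, soil group D → CN(II) = 78
Average conditions: CN = 78 (no AMC adjustment).
Retention S: 1000/CN − 10 with CN=78.000 → S = 110/39 ≈ 2.821 in
Ia = 0.2·(110/39) = 22/39 in ≈ 0.564 in
Excess rainfall: 2.370 − 0.564 = 1.806 in; P > Ia so Q > 0
Q = (7043/3900)²/((7043/3900) + 110/39) = (49603849/15210000)/(18043/3900) = 49603849/70367700 in ≈ 0.705 in

Q = 49603849/70367700 in ≈ 0.705 in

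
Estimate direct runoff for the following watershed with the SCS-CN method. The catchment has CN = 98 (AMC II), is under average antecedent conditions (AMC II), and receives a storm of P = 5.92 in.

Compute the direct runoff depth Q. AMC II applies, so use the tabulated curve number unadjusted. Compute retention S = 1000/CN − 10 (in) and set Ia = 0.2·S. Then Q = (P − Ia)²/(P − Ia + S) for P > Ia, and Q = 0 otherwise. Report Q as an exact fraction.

Q = 12967201/2282175 in ≈ 5.682 in

AMC II — tabulated CN = 98 applies directly.
S = 1000/98 − 10 = 10/49 in ≈ 0.204 in
Ia = 0.2S: 0.2·0.204 = 0.041 in (exactly 2/49)
P − Ia = 5.920 − 0.041 = 7202/1225 ≈ 5.879 in (> 0, runoff occurs)
Q = (7202/1225)²/((7202/1225) + 10/49) = (51868804/1500625)/(7452/1225) = 12967201/2282175 in ≈ 5.682 in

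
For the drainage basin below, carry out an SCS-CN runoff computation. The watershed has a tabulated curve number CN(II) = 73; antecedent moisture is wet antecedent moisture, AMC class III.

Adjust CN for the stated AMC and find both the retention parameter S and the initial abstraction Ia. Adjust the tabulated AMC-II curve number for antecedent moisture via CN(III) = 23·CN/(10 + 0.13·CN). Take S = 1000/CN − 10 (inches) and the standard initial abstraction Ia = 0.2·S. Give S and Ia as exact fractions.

S = 2700/1679 in ≈ 1.608 in; Ia = 540/1679 in ≈ 0.322 in

Wet (AMC III): CN(III) = 23·73/(10 + 0.13·73) = 1679/(1949/100) = 167900/1949 ≈ 86.147
Retention S: 1000/CN − 10 with CN=86.147 → S = 2700/1679 ≈ 1.608 in
Ia = 0.2S: 0.2·1.608 = 0.322 in (exactly 540/1679)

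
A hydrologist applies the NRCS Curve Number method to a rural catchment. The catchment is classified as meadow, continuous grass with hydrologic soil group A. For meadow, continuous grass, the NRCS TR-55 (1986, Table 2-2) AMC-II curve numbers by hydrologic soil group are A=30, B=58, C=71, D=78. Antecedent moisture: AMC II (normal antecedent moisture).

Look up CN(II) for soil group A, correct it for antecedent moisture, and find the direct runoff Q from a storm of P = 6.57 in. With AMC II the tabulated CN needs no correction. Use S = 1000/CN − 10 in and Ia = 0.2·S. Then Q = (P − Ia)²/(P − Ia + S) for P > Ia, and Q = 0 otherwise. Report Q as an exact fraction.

NRCS table: meadow, continuous grass, soil group A → CN(II) = 30
Average conditions: CN = 30 (no AMC adjustment).
Retention S: 1000/CN − 10 with CN=30.000 → S = 70/3 ≈ 23.333 in
Ia = 0.2·(70/3) = 14/3 in ≈ 4.667 in
P − Ia = 6.570 − 4.667 = 571/300 ≈ 1.903 in (> 0, runoff occurs)
Q = (571/300)²/((571/300) + 70/3) = (326041/90000)/(7571/300) = 326041/2271300 in ≈ 0.144 in

Q = 326041/2271300 in ≈ 0.144 in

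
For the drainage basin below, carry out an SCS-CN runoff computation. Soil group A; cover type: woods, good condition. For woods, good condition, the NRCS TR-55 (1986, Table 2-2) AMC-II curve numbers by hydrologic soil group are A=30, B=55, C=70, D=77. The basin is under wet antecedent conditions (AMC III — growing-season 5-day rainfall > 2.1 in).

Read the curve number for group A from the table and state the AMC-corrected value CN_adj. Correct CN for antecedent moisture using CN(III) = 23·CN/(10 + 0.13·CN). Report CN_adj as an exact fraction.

CN_adj = 6900/139 ≈ 49.640

NRCS table: woods, good condition, soil group A → CN(II) = 30
Wet (AMC III): CN(III) = 23·30/(10 + 0.13·30) = 690/(139/10) = 6900/139 ≈ 49.640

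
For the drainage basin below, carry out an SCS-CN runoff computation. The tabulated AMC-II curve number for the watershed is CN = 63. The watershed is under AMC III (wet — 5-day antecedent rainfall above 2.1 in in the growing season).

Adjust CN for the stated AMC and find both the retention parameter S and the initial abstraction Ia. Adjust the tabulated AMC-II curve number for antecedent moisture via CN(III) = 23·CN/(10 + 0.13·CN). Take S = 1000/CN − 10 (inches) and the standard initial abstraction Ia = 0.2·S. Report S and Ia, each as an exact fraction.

Wet (AMC III): CN(III) = 23·63/(10 + 0.13·63) = 1449/(1819/100) = 144900/1819 ≈ 79.659
Max retention: S = 1000/(144900/1819) − 10 = 3700/1449 in (≈ 2.553 in)
Ia = 0.2·(3700/1449) = 740/1449 in ≈ 0.511 in

S = 3700/1449 in ≈ 2.553 in; Ia = 740/1449 in ≈ 0.511 in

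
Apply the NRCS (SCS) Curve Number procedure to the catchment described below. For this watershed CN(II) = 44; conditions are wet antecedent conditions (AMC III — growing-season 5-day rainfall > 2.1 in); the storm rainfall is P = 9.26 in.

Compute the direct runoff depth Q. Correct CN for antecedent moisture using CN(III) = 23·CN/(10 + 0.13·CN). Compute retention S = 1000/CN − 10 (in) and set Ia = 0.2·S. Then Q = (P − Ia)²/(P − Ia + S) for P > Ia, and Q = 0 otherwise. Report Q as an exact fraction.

Wet (AMC III): CN(III) = 23·44/(10 + 0.13·44) = 1012/(393/25) = 25300/393 ≈ 64.377
S = 1000/(25300/393) − 10 = 1400/253 in ≈ 5.534 in
Ia = 0.2·(1400/253) = 280/253 in ≈ 1.107 in
P − Ia = 9.260 − 1.107 = 103139/12650 ≈ 8.153 in (> 0, runoff occurs)
Q: (103139/12650)² ÷ (173139/12650) = 10637653321/2190208350 in (≈ 4.857 in)

Q = 10637653321/2190208350 in ≈ 4.857 in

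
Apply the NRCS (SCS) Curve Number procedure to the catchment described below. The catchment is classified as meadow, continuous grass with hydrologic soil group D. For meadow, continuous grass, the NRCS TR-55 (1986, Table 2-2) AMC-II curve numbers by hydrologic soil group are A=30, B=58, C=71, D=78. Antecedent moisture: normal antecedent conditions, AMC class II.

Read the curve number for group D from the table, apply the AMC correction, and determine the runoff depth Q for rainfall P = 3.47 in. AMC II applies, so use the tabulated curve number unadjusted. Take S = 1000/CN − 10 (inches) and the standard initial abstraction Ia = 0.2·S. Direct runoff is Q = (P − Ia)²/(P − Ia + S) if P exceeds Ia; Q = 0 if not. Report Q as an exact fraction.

NRCS table: meadow, continuous grass, soil group D → CN(II) = 78
AMC II — tabulated CN = 78 applies directly.
S = 1000/78 − 10 = 110/39 in ≈ 2.821 in
Ia = 0.2S: 0.2·2.821 = 0.564 in (exactly 22/39)
P − Ia = 3.470 − 0.564 = 11333/3900 ≈ 2.906 in (> 0, runoff occurs)
Q = (11333/3900)²/((11333/3900) + 110/39) = (128436889/15210000)/(22333/3900) = 128436889/87098700 in ≈ 1.475 in

Q = 128436889/87098700 in ≈ 1.475 in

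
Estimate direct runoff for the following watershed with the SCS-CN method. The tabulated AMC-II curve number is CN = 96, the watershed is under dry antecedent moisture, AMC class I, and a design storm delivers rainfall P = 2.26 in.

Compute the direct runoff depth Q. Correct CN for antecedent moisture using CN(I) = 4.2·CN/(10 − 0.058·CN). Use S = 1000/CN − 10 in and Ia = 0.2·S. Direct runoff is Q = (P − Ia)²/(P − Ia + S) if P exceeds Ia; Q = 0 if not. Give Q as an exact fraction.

Q = 21086018/15149925 in ≈ 1.392 in

Dry (AMC I): CN(I) = 4.2·96/(10 − 0.058·96) = (2016/5)/(554/125) = 25200/277 ≈ 90.975
Max retention: S = 1000/(25200/277) − 10 = 125/126 in (≈ 0.992 in)
Initial abstraction Ia = S/5 = (125/126)/5 = 25/126 ≈ 0.198 in
P − Ia = 2.260 − 0.198 = 3247/1575 ≈ 2.062 in (> 0, runoff occurs)
Q: (3247/1575)² ÷ (9619/3150) = 21086018/15149925 in (≈ 1.392 in)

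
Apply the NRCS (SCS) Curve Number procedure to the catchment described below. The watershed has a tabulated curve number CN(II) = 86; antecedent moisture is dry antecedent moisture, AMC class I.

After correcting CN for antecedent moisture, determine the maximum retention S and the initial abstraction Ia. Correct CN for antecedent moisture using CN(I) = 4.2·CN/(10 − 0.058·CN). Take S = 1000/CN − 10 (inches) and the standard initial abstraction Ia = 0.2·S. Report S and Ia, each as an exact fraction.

S = 500/129 in ≈ 3.876 in; Ia = 100/129 in ≈ 0.775 in

Dry (AMC I): CN(I) = 4.2·86/(10 − 0.058·86) = (1806/5)/(1253/250) = 12900/179 ≈ 72.067
Max retention: S = 1000/(12900/179) − 10 = 500/129 in (≈ 3.876 in)
Ia = 0.2S: 0.2·3.876 = 0.775 in (exactly 100/129)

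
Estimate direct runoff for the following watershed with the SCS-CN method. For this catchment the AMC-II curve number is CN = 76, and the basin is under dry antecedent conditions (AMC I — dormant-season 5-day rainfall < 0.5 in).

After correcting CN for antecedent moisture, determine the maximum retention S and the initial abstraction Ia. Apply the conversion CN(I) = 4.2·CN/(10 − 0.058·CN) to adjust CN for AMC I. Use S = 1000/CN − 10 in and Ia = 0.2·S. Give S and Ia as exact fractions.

S = 1000/133 in ≈ 7.519 in; Ia = 200/133 in ≈ 1.504 in

CN(I) from CN(II)=76: (4.2·76)/(10 − 0.058·76) = 13300/233 ≈ 57.082
S = 1000/(13300/233) − 10 = 1000/133 in ≈ 7.519 in
Initial abstraction Ia = S/5 = (1000/133)/5 = 200/133 ≈ 1.504 in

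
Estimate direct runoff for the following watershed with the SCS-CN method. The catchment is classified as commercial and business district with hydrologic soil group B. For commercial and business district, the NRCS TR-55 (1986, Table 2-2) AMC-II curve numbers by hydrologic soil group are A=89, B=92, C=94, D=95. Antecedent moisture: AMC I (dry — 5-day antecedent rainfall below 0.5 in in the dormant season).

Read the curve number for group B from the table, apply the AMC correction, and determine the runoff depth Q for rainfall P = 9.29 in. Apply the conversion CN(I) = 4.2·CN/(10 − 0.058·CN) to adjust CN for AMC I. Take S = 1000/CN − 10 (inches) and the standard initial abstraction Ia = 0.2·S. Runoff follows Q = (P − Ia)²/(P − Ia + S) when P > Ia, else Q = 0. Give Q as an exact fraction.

Q = 183789691849/25536548100 in ≈ 7.197 in

NRCS table: commercial and business district, soil group B → CN(II) = 92
Dry (AMC I): CN(I) = 4.2·92/(10 − 0.058·92) = (1932/5)/(583/125) = 48300/583 ≈ 82.847
Max retention: S = 1000/(48300/583) − 10 = 1000/483 in (≈ 2.070 in)
Ia = 0.2·(1000/483) = 200/483 in ≈ 0.414 in
P − Ia = 9.290 − 0.414 = 428707/48300 ≈ 8.876 in (> 0, runoff occurs)
Q: (428707/48300)² ÷ (528707/48300) = 183789691849/25536548100 in (≈ 7.197 in)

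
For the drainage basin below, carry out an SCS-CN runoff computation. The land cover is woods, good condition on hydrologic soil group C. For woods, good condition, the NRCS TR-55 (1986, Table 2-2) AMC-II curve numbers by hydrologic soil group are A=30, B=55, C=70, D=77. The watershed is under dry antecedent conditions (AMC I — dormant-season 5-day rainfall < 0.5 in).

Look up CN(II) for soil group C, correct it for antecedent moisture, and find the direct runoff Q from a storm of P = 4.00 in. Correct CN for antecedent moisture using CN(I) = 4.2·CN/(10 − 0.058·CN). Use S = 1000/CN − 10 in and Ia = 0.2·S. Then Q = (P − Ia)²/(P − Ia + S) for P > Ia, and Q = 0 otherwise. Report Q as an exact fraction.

Q = 2304/7301 in ≈ 0.316 in

NRCS table: woods, good condition, soil group C → CN(II) = 70
Dry (AMC I): CN(I) = 4.2·70/(10 − 0.058·70) = 294/(297/50) = 4900/99 ≈ 49.495
Max retention: S = 1000/(4900/99) − 10 = 500/49 in (≈ 10.204 in)
Ia = 0.2S: 0.2·10.204 = 2.041 in (exactly 100/49)
Excess rainfall: 4.000 − 2.041 = 1.959 in; P > Ia so Q > 0
Q: (96/49)² ÷ (596/49) = 2304/7301 in (≈ 0.316 in)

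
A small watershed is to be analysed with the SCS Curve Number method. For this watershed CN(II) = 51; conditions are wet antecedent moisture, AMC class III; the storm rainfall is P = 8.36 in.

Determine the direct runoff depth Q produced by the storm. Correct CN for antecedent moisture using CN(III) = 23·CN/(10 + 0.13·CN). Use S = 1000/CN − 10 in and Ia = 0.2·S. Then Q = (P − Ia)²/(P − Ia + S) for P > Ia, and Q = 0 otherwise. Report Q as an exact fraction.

Wet (AMC III): CN(III) = 23·51/(10 + 0.13·51) = 1173/(1663/100) = 117300/1663 ≈ 70.535
Max retention: S = 1000/(117300/1663) − 10 = 4900/1173 in (≈ 4.177 in)
Ia = 0.2S: 0.2·4.177 = 0.835 in (exactly 980/1173)
Since P=8.360 > Ia=0.835: effective rainfall P−Ia = 220657/29325 in
Q = (220657/29325)²/((220657/29325) + 4900/1173) = (48689511649/859955625)/(343157/29325) = 48689511649/10063079025 in ≈ 4.838 in

Q = 48689511649/10063079025 in ≈ 4.838 in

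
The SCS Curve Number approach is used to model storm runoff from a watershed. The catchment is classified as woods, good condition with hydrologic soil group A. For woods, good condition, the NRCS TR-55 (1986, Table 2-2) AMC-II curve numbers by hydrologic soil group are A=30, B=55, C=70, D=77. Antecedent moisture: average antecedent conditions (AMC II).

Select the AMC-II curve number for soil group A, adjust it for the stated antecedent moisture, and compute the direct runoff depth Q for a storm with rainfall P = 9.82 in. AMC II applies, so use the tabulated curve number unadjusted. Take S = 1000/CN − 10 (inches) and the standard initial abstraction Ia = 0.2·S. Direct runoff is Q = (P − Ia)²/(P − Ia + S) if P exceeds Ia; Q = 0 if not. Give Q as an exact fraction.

Q = 597529/640950 in ≈ 0.932 in

NRCS table: woods, good condition, soil group A → CN(II) = 30
CN(II) = 30; AMC II needs no correction.
S = 1000/30 − 10 = 70/3 in ≈ 23.333 in
Initial abstraction Ia = S/5 = (70/3)/5 = 14/3 ≈ 4.667 in
P − Ia = 9.820 − 4.667 = 773/150 ≈ 5.153 in (> 0, runoff occurs)
Q: (773/150)² ÷ (4273/150) = 597529/640950 in (≈ 0.932 in)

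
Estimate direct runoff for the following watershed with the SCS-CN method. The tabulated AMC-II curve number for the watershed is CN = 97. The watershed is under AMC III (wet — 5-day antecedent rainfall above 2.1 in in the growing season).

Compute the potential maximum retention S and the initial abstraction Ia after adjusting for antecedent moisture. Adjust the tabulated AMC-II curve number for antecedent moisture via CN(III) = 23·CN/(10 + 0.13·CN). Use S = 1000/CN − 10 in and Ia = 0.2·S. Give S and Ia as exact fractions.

S = 300/2231 in ≈ 0.134 in; Ia = 60/2231 in ≈ 0.027 in

CN(III) from CN(II)=97: (23·97)/(10 + 0.13·97) = 223100/2261 ≈ 98.673
Retention S: 1000/CN − 10 with CN=98.673 → S = 300/2231 ≈ 0.134 in
Initial abstraction Ia = S/5 = (300/2231)/5 = 60/2231 ≈ 0.027 in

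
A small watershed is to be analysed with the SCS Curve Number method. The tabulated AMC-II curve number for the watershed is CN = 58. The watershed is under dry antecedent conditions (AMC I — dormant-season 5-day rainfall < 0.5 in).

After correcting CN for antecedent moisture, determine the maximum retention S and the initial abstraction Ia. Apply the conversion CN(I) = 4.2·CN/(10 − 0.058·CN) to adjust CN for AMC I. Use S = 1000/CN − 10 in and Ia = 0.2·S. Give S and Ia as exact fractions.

S = 500/29 in ≈ 17.241 in; Ia = 100/29 in ≈ 3.448 in

Adjust CN=58 to AMC I: 4.2·58/(10 − 0.058·58) → (1218/5) ÷ (1659/250) = 2900/79 ≈ 36.709
S = 1000/(2900/79) − 10 = 500/29 in ≈ 17.241 in
Ia = 0.2·(500/29) = 100/29 in ≈ 3.448 in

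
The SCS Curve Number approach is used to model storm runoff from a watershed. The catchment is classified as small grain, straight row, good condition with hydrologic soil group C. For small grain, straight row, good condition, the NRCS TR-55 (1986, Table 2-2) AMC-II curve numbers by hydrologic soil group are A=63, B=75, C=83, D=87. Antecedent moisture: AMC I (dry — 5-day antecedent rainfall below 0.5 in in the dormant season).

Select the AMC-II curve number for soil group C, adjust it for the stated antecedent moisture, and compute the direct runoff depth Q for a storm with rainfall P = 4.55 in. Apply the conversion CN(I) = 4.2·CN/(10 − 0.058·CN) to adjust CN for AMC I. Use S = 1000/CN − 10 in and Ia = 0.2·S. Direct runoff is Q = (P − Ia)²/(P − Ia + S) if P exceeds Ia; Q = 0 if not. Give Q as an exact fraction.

NRCS table: small grain, straight row, good condition, soil group C → CN(II) = 83
CN(I) from CN(II)=83: (4.2·83)/(10 − 0.058·83) = 174300/2593 ≈ 67.219
Max retention: S = 1000/(174300/2593) − 10 = 8500/1743 in (≈ 4.877 in)
Ia = 0.2S: 0.2·4.877 = 0.975 in (exactly 1700/1743)
P − Ia = 4.550 − 0.975 = 124613/34860 ≈ 3.575 in (> 0, runoff occurs)
Runoff Q = (P−Ia)²/(P−Ia+S) = (3.575)²/(3.575+4.877) = 15528399769/10270209180 ≈ 1.512 in

Q = 15528399769/10270209180 in ≈ 1.512 in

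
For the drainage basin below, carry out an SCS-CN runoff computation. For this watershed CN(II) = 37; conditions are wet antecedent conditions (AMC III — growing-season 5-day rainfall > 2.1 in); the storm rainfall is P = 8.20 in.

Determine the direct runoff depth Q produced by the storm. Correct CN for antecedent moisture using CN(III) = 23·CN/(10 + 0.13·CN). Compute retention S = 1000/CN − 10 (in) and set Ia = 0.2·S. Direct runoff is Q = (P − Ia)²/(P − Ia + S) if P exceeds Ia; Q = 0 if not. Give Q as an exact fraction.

Q = 817445281/255687205 in ≈ 3.197 in

CN(III) from CN(II)=37: (23·37)/(10 + 0.13·37) = 85100/1481 ≈ 57.461
Retention S: 1000/CN − 10 with CN=57.461 → S = 6300/851 ≈ 7.403 in
Initial abstraction Ia = S/5 = (6300/851)/5 = 1260/851 ≈ 1.481 in
Excess rainfall: 8.200 − 1.481 = 6.719 in; P > Ia so Q > 0
Q = (28591/4255)²/((28591/4255) + 6300/851) = (817445281/18105025)/(60091/4255) = 817445281/255687205 in ≈ 3.197 in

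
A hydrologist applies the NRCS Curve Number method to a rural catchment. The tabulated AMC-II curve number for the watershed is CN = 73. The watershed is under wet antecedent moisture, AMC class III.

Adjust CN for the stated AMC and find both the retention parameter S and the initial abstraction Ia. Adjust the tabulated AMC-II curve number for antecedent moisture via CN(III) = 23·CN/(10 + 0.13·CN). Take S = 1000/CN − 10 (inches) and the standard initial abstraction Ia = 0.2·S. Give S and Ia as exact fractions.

S = 2700/1679 in ≈ 1.608 in; Ia = 540/1679 in ≈ 0.322 in

Wet (AMC III): CN(III) = 23·73/(10 + 0.13·73) = 1679/(1949/100) = 167900/1949 ≈ 86.147
Max retention: S = 1000/(167900/1949) − 10 = 2700/1679 in (≈ 1.608 in)
Ia = 0.2·(2700/1679) = 540/1679 in ≈ 0.322 in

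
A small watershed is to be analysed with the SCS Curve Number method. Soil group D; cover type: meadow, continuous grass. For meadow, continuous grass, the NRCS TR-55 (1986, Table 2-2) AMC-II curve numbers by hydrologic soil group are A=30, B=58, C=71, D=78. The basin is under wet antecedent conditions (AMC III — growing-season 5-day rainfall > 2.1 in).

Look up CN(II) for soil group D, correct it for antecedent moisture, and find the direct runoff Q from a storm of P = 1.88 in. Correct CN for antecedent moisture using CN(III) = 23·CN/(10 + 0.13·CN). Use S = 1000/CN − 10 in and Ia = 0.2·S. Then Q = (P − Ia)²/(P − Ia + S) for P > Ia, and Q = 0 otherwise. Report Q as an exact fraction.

NRCS table: meadow, continuous grass, soil group D → CN(II) = 78
Wet (AMC III): CN(III) = 23·78/(10 + 0.13·78) = 1794/(1007/50) = 89700/1007 ≈ 89.076
S = 1000/(89700/1007) − 10 = 1100/897 in ≈ 1.226 in
Ia = 0.2·(1100/897) = 220/897 in ≈ 0.245 in
P − Ia = 1.880 − 0.245 = 36659/22425 ≈ 1.635 in (> 0, runoff occurs)
Q: (36659/22425)² ÷ (64159/22425) = 1343882281/1438765575 in (≈ 0.934 in)

Q = 1343882281/1438765575 in ≈ 0.934 in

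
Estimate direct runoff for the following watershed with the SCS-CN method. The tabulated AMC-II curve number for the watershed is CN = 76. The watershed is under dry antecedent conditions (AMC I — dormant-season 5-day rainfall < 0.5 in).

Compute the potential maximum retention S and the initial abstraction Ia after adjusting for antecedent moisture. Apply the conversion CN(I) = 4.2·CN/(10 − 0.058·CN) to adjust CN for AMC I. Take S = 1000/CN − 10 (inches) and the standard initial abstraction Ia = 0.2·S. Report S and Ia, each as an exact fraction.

S = 1000/133 in ≈ 7.519 in; Ia = 200/133 in ≈ 1.504 in

Adjust CN=76 to AMC I: 4.2·76/(10 − 0.058·76) → (1596/5) ÷ (699/125) = 13300/233 ≈ 57.082
S = 1000/(13300/233) − 10 = 1000/133 in ≈ 7.519 in
Ia = 0.2·(1000/133) = 200/133 in ≈ 1.504 in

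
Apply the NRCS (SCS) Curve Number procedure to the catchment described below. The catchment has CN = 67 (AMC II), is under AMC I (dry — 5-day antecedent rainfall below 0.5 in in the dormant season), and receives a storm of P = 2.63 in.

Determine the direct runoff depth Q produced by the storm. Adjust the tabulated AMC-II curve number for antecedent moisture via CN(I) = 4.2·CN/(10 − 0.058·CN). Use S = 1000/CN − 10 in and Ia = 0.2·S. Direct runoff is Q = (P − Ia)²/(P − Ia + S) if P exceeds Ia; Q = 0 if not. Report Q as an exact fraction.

Q = 178142409/26420974300 in ≈ 0.007 in

Adjust CN=67 to AMC I: 4.2·67/(10 − 0.058·67) → (1407/5) ÷ (3057/500) = 46900/1019 ≈ 46.026
Retention S: 1000/CN − 10 with CN=46.026 → S = 5500/469 ≈ 11.727 in
Initial abstraction Ia = S/5 = (5500/469)/5 = 1100/469 ≈ 2.345 in
Since P=2.630 > Ia=2.345: effective rainfall P−Ia = 13347/46900 in
Q: (13347/46900)² ÷ (563347/46900) = 178142409/26420974300 in (≈ 0.007 in)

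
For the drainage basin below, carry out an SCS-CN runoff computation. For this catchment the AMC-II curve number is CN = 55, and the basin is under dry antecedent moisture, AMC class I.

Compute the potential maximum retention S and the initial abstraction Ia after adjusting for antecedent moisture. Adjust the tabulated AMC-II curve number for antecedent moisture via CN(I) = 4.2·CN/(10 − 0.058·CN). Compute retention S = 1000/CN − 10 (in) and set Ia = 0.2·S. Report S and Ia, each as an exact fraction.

S = 1500/77 in ≈ 19.481 in; Ia = 300/77 in ≈ 3.896 in

Adjust CN=55 to AMC I: 4.2·55/(10 − 0.058·55) → 231 ÷ (681/100) = 7700/227 ≈ 33.921
S = 1000/(7700/227) − 10 = 1500/77 in ≈ 19.481 in
Initial abstraction Ia = S/5 = (1500/77)/5 = 300/77 ≈ 3.896 in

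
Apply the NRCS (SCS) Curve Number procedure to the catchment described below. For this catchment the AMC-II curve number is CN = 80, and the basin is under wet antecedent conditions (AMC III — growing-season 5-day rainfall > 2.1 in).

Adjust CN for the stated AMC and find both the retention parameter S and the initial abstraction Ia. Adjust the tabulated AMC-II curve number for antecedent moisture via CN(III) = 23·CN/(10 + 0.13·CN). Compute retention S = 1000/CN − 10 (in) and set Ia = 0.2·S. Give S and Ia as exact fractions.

Adjust CN=80 to AMC III: 23·80/(10 + 0.13·80) → 1840 ÷ (102/5) = 4600/51 ≈ 90.196
S = 1000/(4600/51) − 10 = 25/23 in ≈ 1.087 in
Initial abstraction Ia = S/5 = (25/23)/5 = 5/23 ≈ 0.217 in

S = 25/23 in ≈ 1.087 in; Ia = 5/23 in ≈ 0.217 in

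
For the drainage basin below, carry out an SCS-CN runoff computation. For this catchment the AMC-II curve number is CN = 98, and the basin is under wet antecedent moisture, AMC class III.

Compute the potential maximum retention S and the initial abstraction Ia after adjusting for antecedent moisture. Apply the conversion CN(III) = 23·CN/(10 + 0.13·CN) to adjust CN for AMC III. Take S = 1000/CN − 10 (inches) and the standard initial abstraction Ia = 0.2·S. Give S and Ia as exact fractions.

Wet (AMC III): CN(III) = 23·98/(10 + 0.13·98) = 2254/(1137/50) = 112700/1137 ≈ 99.120
Max retention: S = 1000/(112700/1137) − 10 = 100/1127 in (≈ 0.089 in)
Ia = 0.2S: 0.2·0.089 = 0.018 in (exactly 20/1127)

S = 100/1127 in ≈ 0.089 in; Ia = 20/1127 in ≈ 0.018 in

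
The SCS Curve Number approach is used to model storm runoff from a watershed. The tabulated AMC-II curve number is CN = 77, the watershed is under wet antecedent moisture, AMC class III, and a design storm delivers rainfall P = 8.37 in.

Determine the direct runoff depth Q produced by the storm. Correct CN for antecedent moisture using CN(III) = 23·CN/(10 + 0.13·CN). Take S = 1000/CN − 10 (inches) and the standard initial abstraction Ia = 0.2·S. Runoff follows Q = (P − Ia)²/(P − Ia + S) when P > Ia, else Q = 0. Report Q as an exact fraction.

Wet (AMC III): CN(III) = 23·77/(10 + 0.13·77) = 1771/(2001/100) = 7700/87 ≈ 88.506
Retention S: 1000/CN − 10 with CN=88.506 → S = 100/77 ≈ 1.299 in
Ia = 0.2·(100/77) = 20/77 in ≈ 0.260 in
Since P=8.370 > Ia=0.260: effective rainfall P−Ia = 62449/7700 in
Q = (62449/7700)²/((62449/7700) + 100/77) = (3899877601/59290000)/(72449/7700) = 3899877601/557857300 in ≈ 6.991 in

Q = 3899877601/557857300 in ≈ 6.991 in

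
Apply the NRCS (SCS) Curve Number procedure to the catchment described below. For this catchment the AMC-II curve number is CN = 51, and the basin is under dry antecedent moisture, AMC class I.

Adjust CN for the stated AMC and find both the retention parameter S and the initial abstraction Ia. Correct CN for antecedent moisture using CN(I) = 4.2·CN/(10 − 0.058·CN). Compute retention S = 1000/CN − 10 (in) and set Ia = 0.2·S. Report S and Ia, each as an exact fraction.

Adjust CN=51 to AMC I: 4.2·51/(10 − 0.058·51) → (1071/5) ÷ (3521/500) = 15300/503 ≈ 30.417
Retention S: 1000/CN − 10 with CN=30.417 → S = 3500/153 ≈ 22.876 in
Ia = 0.2·(3500/153) = 700/153 in ≈ 4.575 in

S = 3500/153 in ≈ 22.876 in; Ia = 700/153 in ≈ 4.575 in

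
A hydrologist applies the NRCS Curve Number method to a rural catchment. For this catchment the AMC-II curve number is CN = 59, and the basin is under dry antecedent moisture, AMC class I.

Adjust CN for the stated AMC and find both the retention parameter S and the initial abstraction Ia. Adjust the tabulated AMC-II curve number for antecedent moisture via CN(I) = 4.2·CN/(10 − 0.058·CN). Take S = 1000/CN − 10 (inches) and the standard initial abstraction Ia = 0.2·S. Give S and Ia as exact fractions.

Dry (AMC I): CN(I) = 4.2·59/(10 − 0.058·59) = (1239/5)/(3289/500) = 123900/3289 ≈ 37.671
Retention S: 1000/CN − 10 with CN=37.671 → S = 20500/1239 ≈ 16.546 in
Ia = 0.2S: 0.2·16.546 = 3.309 in (exactly 4100/1239)

S = 20500/1239 in ≈ 16.546 in; Ia = 4100/1239 in ≈ 3.309 in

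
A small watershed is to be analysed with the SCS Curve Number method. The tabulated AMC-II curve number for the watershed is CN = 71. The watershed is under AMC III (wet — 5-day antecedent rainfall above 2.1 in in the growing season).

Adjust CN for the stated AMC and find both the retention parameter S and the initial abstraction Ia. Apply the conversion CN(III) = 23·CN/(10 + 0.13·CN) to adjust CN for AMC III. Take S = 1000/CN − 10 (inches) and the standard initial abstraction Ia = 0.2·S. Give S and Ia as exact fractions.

Adjust CN=71 to AMC III: 23·71/(10 + 0.13·71) → 1633 ÷ (1923/100) = 163300/1923 ≈ 84.919
Retention S: 1000/CN − 10 with CN=84.919 → S = 2900/1633 ≈ 1.776 in
Initial abstraction Ia = S/5 = (2900/1633)/5 = 580/1633 ≈ 0.355 in

S = 2900/1633 in ≈ 1.776 in; Ia = 580/1633 in ≈ 0.355 in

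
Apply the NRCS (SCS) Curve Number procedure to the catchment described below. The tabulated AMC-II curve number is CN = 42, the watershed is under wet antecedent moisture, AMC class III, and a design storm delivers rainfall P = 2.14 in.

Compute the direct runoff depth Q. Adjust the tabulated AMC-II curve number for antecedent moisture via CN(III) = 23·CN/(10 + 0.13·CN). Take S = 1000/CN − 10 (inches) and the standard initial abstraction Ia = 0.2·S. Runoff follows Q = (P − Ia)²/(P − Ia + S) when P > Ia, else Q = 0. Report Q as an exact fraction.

Q = 514427761/4049496150 in ≈ 0.127 in

Wet (AMC III): CN(III) = 23·42/(10 + 0.13·42) = 966/(773/50) = 48300/773 ≈ 62.484
Max retention: S = 1000/(48300/773) − 10 = 2900/483 in (≈ 6.004 in)
Ia = 0.2S: 0.2·6.004 = 1.201 in (exactly 580/483)
Since P=2.140 > Ia=1.201: effective rainfall P−Ia = 22681/24150 in
Q = (22681/24150)²/((22681/24150) + 2900/483) = (514427761/583222500)/(167681/24150) = 514427761/4049496150 in ≈ 0.127 in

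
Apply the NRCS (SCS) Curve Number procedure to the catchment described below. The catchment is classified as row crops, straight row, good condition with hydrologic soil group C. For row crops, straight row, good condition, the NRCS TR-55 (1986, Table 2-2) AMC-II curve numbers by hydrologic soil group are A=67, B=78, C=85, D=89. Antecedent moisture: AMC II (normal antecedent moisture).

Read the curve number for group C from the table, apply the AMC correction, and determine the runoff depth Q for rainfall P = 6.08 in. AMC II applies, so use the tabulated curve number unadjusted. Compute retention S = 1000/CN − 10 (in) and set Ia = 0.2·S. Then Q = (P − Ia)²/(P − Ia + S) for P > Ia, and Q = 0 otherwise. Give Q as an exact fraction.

NRCS table: row crops, straight row, good condition, soil group C → CN(II) = 85
AMC II — tabulated CN = 85 applies directly.
Max retention: S = 1000/85 − 10 = 30/17 in (≈ 1.765 in)
Initial abstraction Ia = S/5 = (30/17)/5 = 6/17 ≈ 0.353 in
Excess rainfall: 6.080 − 0.353 = 5.727 in; P > Ia so Q > 0
Q = (2434/425)²/((2434/425) + 30/17) = (5924356/180625)/(3184/425) = 1481089/338300 in ≈ 4.378 in

Q = 1481089/338300 in ≈ 4.378 in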